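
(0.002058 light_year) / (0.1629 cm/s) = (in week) 1.976e+10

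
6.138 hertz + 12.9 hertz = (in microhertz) 1.904e+07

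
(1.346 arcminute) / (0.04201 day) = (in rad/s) 1.079e-07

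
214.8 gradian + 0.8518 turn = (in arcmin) 3e+04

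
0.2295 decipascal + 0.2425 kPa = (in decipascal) 2425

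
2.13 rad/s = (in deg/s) 122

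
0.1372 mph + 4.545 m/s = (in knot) 8.954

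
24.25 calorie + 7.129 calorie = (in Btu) 0.1244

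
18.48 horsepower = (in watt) 1.378e+04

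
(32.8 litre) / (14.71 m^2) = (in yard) 0.002439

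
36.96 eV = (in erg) 5.922e-11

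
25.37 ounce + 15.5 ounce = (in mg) 1.159e+06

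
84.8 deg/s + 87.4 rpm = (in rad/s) 10.63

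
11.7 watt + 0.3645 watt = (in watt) 12.06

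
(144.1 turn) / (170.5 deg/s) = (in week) 0.0005031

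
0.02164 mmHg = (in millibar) 0.02885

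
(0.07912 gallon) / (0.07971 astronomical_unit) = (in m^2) 2.512e-14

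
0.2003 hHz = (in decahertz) 2.003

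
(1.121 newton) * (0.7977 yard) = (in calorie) 0.1954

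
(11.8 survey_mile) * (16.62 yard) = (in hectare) 28.86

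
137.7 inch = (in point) 9914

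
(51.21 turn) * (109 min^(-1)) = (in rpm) 5582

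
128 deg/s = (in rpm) 21.33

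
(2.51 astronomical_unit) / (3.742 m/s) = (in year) 3182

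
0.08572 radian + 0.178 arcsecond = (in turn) 0.01364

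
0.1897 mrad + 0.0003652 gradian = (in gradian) 0.01244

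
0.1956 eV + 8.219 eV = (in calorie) 3.222e-19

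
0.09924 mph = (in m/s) 0.04436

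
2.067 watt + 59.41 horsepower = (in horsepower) 59.41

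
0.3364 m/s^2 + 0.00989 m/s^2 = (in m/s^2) 0.3463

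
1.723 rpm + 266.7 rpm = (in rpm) 268.4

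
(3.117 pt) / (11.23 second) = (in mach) 2.876e-07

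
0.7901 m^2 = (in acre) 0.0001952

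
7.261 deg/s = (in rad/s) 0.1267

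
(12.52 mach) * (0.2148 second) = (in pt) 2.596e+06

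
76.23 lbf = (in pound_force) 76.23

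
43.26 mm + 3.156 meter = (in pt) 9069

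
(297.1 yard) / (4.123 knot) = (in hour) 0.03558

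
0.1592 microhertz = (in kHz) 1.592e-10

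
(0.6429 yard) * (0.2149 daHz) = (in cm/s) 126.3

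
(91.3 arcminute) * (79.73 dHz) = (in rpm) 2.022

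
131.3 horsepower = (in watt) 9.791e+04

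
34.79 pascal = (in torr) 0.2609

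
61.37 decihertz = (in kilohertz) 0.006137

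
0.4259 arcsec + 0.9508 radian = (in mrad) 950.8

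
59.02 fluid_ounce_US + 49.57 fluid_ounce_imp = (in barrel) 0.01984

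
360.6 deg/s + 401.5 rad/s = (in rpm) 3894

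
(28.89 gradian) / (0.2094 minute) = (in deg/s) 2.069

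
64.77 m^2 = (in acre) 0.01601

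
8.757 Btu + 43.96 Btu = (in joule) 5.562e+04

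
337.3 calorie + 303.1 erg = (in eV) 8.808e+21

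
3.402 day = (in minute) 4899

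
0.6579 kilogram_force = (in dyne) 6.452e+05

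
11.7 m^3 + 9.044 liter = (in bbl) 73.65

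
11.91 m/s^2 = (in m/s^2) 11.91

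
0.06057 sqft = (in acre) 1.39e-06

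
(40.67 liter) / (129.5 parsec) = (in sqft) 1.096e-19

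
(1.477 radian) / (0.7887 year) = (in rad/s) 5.938e-08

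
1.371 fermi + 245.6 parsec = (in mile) 4.709e+15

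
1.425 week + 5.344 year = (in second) 1.694e+08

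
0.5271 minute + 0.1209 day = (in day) 0.1213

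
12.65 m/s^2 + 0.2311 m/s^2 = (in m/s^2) 12.88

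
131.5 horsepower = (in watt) 9.806e+04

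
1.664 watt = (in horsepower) 0.002231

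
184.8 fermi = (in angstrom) 0.001848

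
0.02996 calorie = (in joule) 0.1254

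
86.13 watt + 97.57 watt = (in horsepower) 0.2463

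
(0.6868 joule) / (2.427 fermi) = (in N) 2.83e+14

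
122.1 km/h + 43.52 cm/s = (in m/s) 34.35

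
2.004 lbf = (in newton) 8.914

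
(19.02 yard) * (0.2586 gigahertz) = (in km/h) 1.619e+10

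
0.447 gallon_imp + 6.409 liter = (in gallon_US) 2.23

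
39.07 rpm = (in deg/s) 234.4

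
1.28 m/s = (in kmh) 4.608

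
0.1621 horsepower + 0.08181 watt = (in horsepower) 0.1622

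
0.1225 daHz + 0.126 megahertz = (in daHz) 1.26e+04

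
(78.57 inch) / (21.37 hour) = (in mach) 7.618e-08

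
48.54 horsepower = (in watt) 3.62e+04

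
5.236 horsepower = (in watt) 3904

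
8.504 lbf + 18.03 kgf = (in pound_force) 48.25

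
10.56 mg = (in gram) 0.01056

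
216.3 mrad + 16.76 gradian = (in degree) 27.48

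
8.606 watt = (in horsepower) 0.01154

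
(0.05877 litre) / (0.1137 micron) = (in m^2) 516.9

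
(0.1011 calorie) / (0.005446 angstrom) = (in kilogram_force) 7.92e+10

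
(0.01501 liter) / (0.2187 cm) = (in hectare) 6.863e-07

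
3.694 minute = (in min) 3.694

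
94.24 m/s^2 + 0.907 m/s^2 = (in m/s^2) 95.15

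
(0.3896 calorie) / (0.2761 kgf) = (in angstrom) 6.02e+09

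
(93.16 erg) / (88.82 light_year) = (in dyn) 1.109e-18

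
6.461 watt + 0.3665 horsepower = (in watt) 279.8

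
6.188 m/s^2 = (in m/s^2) 6.188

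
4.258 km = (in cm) 4.258e+05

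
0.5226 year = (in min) 2.747e+05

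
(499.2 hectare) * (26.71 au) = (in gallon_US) 5.269e+21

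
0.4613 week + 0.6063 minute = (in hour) 77.51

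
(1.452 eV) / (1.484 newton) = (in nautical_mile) 8.465e-23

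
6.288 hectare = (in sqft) 6.768e+05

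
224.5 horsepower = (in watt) 1.674e+05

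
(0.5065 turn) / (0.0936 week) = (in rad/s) 5.622e-05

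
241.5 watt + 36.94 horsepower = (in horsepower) 37.26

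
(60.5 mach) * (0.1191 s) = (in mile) 1.525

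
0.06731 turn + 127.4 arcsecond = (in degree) 24.27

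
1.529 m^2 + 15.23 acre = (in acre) 15.23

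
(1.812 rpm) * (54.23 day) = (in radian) 8.891e+05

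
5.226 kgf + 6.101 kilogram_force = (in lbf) 24.97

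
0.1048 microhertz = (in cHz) 1.048e-05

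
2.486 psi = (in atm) 0.1692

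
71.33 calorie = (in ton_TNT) 7.133e-08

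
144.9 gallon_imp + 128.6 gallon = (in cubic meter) 1.146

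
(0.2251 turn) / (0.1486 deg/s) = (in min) 9.089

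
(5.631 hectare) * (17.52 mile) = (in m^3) 1.588e+09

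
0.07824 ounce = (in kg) 0.002218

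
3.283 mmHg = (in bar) 0.004377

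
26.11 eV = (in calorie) 9.998e-19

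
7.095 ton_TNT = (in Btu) 2.814e+07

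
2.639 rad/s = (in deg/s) 151.2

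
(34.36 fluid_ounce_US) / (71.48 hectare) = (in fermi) 1.422e+06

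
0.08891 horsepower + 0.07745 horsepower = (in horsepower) 0.1664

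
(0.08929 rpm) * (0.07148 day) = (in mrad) 5.775e+04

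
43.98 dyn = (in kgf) 4.485e-05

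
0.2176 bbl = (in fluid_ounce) 1170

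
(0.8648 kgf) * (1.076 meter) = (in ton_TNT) 2.181e-09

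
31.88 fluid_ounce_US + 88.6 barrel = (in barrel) 88.61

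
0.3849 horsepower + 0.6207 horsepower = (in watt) 749.9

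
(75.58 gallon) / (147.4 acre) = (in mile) 2.98e-10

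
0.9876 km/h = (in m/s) 0.2743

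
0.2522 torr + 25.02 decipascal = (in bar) 0.0003613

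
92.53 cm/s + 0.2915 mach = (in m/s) 100.2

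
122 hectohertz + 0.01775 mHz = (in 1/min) 7.32e+05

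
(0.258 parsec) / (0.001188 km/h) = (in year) 7.65e+11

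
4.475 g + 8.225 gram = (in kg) 0.0127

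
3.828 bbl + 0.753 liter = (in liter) 609.4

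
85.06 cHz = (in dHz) 8.506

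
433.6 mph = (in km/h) 697.8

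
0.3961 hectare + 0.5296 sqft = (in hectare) 0.3961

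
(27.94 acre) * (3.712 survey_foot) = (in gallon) 3.38e+07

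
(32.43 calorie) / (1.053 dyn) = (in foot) 4.228e+07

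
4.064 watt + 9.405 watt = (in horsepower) 0.01806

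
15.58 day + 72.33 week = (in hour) 1.253e+04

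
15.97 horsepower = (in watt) 1.191e+04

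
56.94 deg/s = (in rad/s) 0.9938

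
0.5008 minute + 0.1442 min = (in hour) 0.01075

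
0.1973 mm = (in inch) 0.007768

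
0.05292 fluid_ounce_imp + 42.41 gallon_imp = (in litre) 192.8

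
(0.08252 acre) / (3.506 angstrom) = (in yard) 1.042e+12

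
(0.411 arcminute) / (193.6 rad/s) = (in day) 7.147e-12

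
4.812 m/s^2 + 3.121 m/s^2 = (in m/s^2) 7.933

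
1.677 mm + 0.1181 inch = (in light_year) 4.943e-19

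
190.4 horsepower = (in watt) 1.42e+05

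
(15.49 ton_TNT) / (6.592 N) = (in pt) 2.787e+13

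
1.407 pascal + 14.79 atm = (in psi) 217.4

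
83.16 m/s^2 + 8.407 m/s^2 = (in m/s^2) 91.57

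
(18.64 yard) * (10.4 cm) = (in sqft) 19.08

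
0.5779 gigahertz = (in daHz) 5.779e+07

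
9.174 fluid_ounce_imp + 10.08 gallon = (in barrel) 0.2416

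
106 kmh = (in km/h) 106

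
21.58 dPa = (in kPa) 0.002158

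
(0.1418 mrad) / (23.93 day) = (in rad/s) 6.858e-11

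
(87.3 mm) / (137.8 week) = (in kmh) 3.771e-09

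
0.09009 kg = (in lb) 0.1986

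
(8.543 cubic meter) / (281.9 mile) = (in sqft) 0.0002027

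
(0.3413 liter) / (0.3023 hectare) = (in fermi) 1.129e+08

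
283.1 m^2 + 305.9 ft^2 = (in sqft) 3353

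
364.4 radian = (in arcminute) 1.253e+06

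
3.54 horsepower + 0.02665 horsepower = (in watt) 2660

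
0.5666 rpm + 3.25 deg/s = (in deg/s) 6.65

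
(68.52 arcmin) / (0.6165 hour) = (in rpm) 8.576e-05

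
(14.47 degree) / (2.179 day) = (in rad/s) 1.341e-06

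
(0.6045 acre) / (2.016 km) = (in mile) 0.000754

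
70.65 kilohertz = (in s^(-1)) 7.065e+04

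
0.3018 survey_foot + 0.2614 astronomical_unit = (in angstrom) 3.91e+20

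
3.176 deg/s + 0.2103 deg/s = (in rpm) 0.5644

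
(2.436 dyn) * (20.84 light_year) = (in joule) 4.803e+12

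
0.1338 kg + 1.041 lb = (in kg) 0.606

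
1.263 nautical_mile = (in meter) 2339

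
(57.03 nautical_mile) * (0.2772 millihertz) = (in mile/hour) 65.49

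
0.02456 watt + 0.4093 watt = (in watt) 0.4339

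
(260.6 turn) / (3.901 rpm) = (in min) 66.8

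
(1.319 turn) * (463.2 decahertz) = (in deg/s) 2.199e+06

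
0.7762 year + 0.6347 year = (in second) 4.449e+07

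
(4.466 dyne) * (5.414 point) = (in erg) 0.853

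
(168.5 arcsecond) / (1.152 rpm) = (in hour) 1.881e-06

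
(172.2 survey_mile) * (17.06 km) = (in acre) 1.168e+06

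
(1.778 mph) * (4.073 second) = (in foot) 10.62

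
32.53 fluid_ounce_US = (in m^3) 0.000962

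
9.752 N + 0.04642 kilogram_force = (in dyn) 1.021e+06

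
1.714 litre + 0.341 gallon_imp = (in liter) 3.264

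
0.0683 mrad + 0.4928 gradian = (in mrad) 7.809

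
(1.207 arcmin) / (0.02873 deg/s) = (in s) 0.7002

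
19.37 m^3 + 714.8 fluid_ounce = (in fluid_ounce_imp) 6.825e+05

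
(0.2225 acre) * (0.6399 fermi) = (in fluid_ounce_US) 1.948e-08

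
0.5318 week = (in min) 5361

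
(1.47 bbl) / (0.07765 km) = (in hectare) 3.01e-07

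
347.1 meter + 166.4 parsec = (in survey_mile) 3.19e+15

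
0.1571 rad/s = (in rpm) 1.5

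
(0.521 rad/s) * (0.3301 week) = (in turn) 1.655e+04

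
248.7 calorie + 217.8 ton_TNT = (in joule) 9.113e+11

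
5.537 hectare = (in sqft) 5.96e+05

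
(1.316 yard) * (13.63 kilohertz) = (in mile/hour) 3.669e+04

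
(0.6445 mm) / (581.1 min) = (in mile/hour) 4.135e-08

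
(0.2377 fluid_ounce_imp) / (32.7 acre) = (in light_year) 5.395e-27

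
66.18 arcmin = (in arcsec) 3971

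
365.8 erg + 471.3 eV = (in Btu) 3.467e-08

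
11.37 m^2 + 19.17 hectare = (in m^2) 1.917e+05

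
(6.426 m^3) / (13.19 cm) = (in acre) 0.01204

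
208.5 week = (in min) 2.102e+06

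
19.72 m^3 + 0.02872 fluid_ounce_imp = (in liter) 1.972e+04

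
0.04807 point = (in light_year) 1.792e-21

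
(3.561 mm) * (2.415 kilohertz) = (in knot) 16.72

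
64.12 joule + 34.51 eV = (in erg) 6.412e+08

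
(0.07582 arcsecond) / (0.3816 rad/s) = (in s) 9.633e-07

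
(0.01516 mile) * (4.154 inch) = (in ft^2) 27.71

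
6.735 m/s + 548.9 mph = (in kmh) 907.6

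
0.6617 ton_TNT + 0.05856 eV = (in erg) 2.769e+16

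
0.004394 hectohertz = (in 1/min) 26.36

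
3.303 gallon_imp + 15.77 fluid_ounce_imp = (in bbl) 0.09726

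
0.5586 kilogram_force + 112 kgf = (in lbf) 248.1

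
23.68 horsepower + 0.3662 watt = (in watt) 1.766e+04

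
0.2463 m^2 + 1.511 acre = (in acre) 1.511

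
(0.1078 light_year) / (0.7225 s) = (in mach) 4.146e+12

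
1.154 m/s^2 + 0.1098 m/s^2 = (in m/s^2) 1.264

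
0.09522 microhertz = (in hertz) 9.522e-08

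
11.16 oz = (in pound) 0.6975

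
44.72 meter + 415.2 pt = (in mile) 0.02788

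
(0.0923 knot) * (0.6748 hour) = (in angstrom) 1.154e+12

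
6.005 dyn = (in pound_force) 1.35e-05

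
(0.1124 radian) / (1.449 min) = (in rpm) 0.01235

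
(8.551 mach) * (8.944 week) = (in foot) 5.167e+10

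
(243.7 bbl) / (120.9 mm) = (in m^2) 320.5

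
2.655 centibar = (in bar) 0.02655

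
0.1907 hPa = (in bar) 0.0001907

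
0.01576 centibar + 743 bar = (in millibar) 7.43e+05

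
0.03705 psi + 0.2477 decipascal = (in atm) 0.002521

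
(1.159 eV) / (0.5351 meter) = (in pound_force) 7.801e-20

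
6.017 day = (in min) 8664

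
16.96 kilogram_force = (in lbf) 37.39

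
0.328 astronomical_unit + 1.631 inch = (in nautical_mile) 2.649e+07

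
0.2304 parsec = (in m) 7.109e+15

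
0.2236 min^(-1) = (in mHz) 3.727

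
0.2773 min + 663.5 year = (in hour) 5.812e+06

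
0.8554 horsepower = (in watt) 637.9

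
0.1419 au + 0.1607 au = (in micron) 4.527e+16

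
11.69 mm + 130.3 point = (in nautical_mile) 3.113e-05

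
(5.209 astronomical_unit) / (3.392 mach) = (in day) 7809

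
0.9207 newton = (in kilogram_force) 0.09389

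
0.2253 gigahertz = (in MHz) 225.3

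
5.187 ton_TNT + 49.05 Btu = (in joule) 2.17e+10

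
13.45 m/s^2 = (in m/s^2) 13.45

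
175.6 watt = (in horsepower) 0.2355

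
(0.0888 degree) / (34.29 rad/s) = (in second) 4.52e-05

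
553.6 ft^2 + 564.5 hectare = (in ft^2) 6.076e+07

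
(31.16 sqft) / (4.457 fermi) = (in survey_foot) 2.131e+15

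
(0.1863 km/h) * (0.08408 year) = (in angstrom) 1.372e+15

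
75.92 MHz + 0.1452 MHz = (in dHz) 7.607e+08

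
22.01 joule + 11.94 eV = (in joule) 22.01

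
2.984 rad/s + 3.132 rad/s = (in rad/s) 6.116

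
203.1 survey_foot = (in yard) 67.7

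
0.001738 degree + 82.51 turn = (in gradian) 3.3e+04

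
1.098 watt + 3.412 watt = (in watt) 4.51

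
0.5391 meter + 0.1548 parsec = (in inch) 1.881e+17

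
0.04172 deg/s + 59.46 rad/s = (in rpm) 567.8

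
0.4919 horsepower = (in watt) 366.8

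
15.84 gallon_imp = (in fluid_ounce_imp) 2534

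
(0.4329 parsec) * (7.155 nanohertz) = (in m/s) 9.558e+07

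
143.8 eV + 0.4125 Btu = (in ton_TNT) 1.04e-07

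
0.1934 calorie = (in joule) 0.8092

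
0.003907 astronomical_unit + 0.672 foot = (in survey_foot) 1.918e+09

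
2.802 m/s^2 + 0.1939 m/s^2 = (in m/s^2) 2.996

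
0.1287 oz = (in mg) 3649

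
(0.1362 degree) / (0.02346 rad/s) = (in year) 3.213e-09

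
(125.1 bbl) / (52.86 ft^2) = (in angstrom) 4.05e+10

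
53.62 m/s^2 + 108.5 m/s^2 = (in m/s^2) 162.1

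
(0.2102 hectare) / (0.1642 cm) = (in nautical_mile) 691.2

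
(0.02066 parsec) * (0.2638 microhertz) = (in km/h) 6.054e+08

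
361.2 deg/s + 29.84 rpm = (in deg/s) 540.2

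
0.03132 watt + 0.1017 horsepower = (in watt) 75.87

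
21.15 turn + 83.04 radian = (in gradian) 1.375e+04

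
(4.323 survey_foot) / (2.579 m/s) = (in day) 5.913e-06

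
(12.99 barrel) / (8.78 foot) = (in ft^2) 8.307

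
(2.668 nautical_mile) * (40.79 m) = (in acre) 49.8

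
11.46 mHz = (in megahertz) 1.146e-08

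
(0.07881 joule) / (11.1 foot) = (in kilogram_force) 0.002375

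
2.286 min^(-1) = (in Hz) 0.0381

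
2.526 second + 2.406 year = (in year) 2.406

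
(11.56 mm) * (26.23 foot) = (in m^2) 0.09242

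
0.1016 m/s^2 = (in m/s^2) 0.1016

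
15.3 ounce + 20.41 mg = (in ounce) 15.3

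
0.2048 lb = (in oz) 3.277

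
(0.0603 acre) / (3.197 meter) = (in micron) 7.633e+07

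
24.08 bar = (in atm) 23.77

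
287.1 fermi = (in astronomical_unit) 1.919e-24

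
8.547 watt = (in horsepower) 0.01146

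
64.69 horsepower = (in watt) 4.824e+04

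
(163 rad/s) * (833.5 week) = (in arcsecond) 1.695e+16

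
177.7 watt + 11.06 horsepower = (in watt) 8425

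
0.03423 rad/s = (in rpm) 0.3269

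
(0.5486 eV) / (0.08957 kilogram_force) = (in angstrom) 1.001e-09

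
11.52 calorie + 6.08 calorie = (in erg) 7.364e+08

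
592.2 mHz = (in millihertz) 592.2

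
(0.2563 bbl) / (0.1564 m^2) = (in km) 0.0002605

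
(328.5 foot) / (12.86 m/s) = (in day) 9.011e-05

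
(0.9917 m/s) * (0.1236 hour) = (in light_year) 4.664e-14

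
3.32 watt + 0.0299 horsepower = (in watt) 25.62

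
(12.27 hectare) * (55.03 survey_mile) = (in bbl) 6.835e+10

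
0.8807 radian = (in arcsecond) 1.817e+05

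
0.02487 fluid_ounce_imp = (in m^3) 7.066e-07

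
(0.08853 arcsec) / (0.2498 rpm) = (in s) 1.641e-05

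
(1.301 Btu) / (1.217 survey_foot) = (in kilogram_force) 377.3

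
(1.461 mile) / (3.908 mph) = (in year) 4.268e-05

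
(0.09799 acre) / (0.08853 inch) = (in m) 1.763e+05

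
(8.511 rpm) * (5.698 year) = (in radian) 1.602e+08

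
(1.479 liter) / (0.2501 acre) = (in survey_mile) 9.08e-10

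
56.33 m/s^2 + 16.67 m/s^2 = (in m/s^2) 73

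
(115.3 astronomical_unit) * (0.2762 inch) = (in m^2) 1.21e+11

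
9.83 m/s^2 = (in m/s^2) 9.83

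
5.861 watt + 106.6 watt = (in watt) 112.5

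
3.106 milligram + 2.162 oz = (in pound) 0.1351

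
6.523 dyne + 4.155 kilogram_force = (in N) 40.75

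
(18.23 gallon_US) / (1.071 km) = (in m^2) 6.443e-05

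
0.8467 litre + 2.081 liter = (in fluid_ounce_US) 99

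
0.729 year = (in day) 266.1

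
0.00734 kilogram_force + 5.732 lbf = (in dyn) 2.557e+06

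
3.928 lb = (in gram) 1782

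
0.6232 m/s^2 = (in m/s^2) 0.6232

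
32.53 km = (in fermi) 3.253e+19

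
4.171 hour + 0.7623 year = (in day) 278.4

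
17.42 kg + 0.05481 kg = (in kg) 17.47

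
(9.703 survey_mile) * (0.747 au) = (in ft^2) 1.878e+16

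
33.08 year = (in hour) 2.898e+05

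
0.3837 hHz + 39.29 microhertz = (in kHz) 0.03837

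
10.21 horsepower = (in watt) 7614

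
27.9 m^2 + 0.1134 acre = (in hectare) 0.04868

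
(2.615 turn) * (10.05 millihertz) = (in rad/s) 0.1651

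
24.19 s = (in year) 7.671e-07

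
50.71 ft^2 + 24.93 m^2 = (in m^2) 29.64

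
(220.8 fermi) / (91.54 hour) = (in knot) 1.302e-18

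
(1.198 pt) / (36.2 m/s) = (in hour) 3.243e-09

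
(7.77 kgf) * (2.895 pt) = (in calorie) 0.0186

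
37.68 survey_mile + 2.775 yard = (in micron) 6.064e+10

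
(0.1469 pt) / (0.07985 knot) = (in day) 1.46e-08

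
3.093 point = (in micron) 1091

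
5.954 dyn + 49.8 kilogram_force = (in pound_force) 109.8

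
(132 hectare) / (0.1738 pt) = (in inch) 8.476e+11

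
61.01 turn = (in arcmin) 1.318e+06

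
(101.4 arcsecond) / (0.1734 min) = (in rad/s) 4.725e-05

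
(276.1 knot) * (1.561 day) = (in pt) 5.43e+10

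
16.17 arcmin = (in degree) 0.2695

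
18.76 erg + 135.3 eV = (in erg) 18.76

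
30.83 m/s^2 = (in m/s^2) 30.83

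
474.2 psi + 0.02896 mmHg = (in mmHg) 2.452e+04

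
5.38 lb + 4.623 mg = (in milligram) 2.44e+06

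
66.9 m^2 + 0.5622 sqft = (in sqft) 720.7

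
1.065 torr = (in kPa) 0.142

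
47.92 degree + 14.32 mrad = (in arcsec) 1.755e+05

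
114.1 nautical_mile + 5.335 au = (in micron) 7.981e+17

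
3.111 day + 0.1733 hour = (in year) 0.008543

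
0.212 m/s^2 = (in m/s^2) 0.212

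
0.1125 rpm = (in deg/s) 0.675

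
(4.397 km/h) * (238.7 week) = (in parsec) 5.714e-09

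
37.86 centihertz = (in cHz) 37.86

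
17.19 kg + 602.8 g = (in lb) 39.23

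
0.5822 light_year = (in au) 3.682e+04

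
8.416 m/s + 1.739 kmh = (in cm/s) 889.9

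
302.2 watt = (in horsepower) 0.4053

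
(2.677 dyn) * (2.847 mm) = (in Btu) 7.224e-11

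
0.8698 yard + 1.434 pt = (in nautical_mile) 0.0004297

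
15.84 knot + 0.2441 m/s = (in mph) 18.77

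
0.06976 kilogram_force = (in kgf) 0.06976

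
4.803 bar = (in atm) 4.74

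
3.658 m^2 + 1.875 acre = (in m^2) 7592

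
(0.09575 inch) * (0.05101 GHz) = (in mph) 2.775e+05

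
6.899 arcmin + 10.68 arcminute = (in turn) 0.0008138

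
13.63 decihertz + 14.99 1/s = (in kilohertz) 0.01635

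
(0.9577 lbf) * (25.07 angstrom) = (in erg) 0.1068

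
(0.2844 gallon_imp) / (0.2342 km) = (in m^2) 5.521e-06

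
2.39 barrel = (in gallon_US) 100.4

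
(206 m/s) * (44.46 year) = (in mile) 1.795e+08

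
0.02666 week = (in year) 0.0005113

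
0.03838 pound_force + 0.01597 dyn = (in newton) 0.1707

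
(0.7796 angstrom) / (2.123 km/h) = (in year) 4.192e-18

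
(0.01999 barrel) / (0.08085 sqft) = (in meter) 0.4231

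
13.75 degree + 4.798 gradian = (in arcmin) 1084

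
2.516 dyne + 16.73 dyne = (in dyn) 19.25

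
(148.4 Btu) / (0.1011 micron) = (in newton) 1.549e+12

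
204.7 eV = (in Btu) 3.109e-20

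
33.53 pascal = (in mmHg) 0.2515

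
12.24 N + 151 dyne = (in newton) 12.24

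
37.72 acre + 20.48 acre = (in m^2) 2.355e+05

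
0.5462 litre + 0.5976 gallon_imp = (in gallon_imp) 0.7177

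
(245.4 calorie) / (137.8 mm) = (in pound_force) 1675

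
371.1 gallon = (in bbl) 8.836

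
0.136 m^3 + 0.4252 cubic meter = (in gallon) 148.3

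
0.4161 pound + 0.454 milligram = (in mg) 1.887e+05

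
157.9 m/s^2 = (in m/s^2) 157.9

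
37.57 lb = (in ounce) 601.1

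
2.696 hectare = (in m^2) 2.696e+04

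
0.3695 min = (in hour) 0.006158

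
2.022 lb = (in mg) 9.172e+05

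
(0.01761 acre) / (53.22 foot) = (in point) 1.245e+04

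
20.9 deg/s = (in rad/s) 0.3648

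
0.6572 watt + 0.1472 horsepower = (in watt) 110.4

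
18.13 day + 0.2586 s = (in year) 0.04967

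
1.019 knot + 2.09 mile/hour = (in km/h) 5.251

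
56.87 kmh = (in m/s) 15.8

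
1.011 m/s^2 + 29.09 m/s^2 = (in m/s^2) 30.1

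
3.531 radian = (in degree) 202.3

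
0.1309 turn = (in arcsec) 1.696e+05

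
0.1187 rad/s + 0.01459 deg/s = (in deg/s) 6.816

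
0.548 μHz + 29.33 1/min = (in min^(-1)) 29.33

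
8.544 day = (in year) 0.02341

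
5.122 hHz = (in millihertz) 5.122e+05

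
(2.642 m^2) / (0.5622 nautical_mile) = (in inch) 0.0999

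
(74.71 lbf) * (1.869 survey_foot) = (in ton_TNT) 4.525e-08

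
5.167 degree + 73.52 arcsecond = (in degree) 5.187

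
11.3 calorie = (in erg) 4.728e+08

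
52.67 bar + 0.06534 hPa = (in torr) 3.951e+04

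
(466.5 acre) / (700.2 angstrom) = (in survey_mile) 1.675e+10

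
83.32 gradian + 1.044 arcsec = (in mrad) 1309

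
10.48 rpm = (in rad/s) 1.097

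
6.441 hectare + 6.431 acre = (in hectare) 9.044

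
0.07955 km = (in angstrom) 7.955e+11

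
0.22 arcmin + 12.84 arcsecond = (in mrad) 0.1262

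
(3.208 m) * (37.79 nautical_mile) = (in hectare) 22.45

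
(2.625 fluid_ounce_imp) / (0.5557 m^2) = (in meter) 0.0001342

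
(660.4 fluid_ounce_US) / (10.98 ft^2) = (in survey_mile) 1.19e-05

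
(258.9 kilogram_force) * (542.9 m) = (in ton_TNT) 0.0003294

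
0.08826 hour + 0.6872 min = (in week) 0.0005935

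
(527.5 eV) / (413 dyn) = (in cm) 2.046e-12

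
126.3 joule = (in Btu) 0.1197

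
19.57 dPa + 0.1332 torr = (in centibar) 0.01972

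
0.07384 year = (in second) 2.329e+06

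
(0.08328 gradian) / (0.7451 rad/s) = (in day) 2.032e-08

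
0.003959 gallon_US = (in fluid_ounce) 0.5068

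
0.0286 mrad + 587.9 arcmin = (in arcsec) 3.528e+04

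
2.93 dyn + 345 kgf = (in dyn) 3.383e+08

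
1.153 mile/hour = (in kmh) 1.856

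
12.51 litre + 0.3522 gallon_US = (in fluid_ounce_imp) 487.2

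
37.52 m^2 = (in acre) 0.009271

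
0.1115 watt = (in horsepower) 0.0001495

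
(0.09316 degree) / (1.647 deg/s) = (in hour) 1.571e-05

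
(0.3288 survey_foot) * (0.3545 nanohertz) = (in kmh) 1.279e-10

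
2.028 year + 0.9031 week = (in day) 746.5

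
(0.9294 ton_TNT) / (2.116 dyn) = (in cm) 1.838e+16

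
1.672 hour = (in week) 0.009952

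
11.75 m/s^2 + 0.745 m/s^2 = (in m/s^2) 12.49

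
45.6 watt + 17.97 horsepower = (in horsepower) 18.03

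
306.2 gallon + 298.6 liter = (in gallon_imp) 320.6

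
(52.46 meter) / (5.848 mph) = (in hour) 0.005574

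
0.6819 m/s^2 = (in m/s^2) 0.6819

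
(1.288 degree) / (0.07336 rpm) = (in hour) 0.0008128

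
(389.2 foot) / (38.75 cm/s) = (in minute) 5.102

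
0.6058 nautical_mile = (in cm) 1.122e+05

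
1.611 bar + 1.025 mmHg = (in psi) 23.39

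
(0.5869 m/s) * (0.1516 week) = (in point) 1.525e+08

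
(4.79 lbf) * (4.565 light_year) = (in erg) 9.202e+24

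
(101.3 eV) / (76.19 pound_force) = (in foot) 1.571e-19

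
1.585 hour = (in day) 0.06604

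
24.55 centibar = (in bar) 0.2455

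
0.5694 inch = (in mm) 14.46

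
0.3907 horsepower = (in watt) 291.3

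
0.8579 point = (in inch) 0.01192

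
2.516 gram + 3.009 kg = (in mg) 3.012e+06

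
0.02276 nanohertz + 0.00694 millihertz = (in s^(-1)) 6.94e-06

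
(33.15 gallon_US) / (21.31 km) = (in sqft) 6.338e-05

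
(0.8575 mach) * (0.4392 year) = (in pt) 1.146e+13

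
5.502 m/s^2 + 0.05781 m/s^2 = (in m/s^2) 5.56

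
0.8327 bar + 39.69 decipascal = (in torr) 624.6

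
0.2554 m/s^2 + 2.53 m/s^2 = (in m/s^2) 2.785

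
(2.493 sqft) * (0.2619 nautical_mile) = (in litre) 1.123e+05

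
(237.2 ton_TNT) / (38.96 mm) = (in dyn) 2.547e+18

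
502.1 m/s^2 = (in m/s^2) 502.1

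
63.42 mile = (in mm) 1.021e+08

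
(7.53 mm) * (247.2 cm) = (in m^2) 0.01861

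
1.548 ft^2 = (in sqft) 1.548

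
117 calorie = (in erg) 4.895e+09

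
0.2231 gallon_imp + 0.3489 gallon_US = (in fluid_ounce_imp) 82.18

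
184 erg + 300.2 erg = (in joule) 4.842e-05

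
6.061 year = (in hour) 5.309e+04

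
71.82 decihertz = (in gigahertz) 7.182e-09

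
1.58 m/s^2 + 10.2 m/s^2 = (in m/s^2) 11.78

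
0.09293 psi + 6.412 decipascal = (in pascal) 641.4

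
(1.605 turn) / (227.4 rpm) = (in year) 1.343e-08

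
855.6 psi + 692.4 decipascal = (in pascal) 5.899e+06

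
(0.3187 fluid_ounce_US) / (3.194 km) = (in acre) 7.292e-13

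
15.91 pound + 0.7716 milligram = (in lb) 15.91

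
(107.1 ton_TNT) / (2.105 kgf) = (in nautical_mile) 1.172e+07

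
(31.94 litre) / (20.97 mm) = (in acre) 0.0003764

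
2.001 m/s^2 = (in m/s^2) 2.001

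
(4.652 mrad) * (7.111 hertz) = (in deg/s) 1.895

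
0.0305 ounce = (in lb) 0.001906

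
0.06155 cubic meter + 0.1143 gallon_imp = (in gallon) 16.4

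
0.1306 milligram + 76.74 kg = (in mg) 7.674e+07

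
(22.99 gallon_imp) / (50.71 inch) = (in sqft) 0.8734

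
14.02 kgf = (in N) 137.5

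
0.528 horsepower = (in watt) 393.7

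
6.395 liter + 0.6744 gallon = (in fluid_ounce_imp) 314.9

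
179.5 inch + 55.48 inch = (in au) 3.99e-11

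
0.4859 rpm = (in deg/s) 2.915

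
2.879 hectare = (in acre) 7.114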